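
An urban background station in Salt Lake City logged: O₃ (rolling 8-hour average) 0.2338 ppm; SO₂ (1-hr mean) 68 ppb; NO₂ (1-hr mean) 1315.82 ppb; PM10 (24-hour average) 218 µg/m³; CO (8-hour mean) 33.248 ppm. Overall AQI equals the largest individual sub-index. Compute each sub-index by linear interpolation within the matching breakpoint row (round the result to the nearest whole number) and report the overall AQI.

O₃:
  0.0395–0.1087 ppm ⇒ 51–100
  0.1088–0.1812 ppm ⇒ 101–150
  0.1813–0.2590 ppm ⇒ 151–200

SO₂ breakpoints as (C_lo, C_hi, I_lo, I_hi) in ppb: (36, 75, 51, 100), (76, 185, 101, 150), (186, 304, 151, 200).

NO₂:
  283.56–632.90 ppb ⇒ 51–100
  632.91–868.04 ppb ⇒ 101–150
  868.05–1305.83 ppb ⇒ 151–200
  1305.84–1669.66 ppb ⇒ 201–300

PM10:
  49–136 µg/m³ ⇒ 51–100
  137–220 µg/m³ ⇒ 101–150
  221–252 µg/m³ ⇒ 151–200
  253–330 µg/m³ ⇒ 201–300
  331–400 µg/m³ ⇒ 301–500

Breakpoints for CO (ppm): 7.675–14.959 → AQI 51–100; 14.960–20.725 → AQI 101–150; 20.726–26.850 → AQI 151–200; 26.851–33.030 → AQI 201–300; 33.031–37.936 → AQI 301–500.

O₃: row 0.1813–0.2590 (AQI 151–200). (200−151)·(0.2338−0.1813)/(0.2590−0.1813) + 151 = 49·0.0525/0.0777 + 151 ≈ 184.11 → 184.
SO₂: 68 ∈ [36, 75] ↔ index [51, 100].
51 + (68−36)·(100−51)/(75−36) = 51 + 32·49/39 ≈ 91.21, so AQI = 91.
NO₂ 1315.82: bracket 1305.84–1669.66 → index 201–300; slope 99/363.82, offset 9.98.
AQI = 201 + 99/363.82·9.98 ≈ 203.72 ⇒ 204.
PM10: 218 ∈ [137, 220] ↔ index [101, 150].
101 + (218−137)·(150−101)/(220−137) = 101 + 81·49/83 ≈ 148.82, so AQI = 149.
CO: 33.248 lies in 33.031–37.936, so I_lo=301, I_hi=500, C_lo=33.031, C_hi=37.936.
(500−301)/(37.936−33.031) × (33.248−33.031) + 301 = 199/4.905 × 0.217 + 301 ≈ 309.80 → 310.
Sub-indices: O₃→184, SO₂→91, NO₂→204, PM10→149, CO→310. Overall AQI = max = 310; dominant pollutant is CO.

310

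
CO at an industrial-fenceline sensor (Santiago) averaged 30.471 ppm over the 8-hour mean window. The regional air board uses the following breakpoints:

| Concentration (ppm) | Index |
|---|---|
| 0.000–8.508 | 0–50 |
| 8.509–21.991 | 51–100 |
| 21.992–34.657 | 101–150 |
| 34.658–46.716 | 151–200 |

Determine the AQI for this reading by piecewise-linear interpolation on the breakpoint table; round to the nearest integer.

134

CO: row 21.992–34.657 (AQI 101–150). (150−101)·(30.471−21.992)/(34.657−21.992) + 101 = 49·8.479/12.665 + 101 ≈ 133.80 → 134.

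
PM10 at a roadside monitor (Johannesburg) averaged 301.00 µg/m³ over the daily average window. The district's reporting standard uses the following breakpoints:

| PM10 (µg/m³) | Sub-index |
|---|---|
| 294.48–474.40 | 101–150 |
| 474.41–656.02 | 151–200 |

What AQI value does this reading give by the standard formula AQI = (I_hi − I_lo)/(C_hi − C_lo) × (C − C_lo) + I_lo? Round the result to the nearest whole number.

PM10: 301.00 ∈ [294.48, 474.40] ↔ index [101, 150].
101 + (301.00−294.48)·(150−101)/(474.40−294.48) = 101 + 6.52·49/179.92 ≈ 102.78, so AQI = 103.

103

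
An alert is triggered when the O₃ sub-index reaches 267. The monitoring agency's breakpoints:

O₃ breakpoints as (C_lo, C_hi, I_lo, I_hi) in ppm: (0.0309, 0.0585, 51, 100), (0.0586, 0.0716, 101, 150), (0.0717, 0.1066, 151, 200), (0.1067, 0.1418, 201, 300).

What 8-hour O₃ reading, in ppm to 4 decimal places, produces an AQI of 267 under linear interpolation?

0.1301

AQI 267 lies in the 201–300 band, which corresponds to 0.1067–0.1418 ppm.
C = 0.1067 + (267−201)×(0.1418−0.1067)/(300−201) = 0.1067 + 66×0.0351/99 ≈ 0.130100 ppm → 0.1301 ppm to 4 dp.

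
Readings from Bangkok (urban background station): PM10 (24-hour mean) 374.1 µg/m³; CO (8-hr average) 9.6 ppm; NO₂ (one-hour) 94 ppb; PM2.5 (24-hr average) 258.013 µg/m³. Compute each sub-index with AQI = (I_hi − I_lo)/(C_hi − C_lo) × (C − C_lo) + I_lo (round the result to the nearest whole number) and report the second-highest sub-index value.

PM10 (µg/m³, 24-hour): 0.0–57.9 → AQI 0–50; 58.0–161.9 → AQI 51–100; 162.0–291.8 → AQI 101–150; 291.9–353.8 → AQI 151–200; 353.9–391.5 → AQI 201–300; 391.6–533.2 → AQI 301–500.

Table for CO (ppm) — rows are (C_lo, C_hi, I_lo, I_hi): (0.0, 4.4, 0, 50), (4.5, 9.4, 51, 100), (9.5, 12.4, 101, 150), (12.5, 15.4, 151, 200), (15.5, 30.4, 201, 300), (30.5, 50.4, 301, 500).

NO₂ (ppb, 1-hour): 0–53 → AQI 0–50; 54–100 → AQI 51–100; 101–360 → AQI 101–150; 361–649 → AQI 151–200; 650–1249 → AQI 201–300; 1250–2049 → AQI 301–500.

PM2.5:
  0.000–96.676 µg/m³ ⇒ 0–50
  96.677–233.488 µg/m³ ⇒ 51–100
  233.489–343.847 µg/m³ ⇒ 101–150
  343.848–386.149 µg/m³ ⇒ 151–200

112

PM10: 374.1 ∈ [353.9, 391.5] ↔ index [201, 300].
201 + (374.1−353.9)·(300−201)/(391.5−353.9) = 201 + 20.2·99/37.6 ≈ 254.19, so AQI = 254.
CO: 9.6 lies in 9.5–12.4, so I_lo=101, I_hi=150, C_lo=9.5, C_hi=12.4.
(150−101)/(12.4−9.5) × (9.6−9.5) + 101 = 49/2.9 × 0.1 + 101 ≈ 102.69 → 103.
NO₂ 94: bracket 54–100 → index 51–100; slope 49/46, offset 40.
AQI = 51 + 49/46·40 ≈ 93.61 ⇒ 94.
PM2.5 258.013: bracket 233.489–343.847 → index 101–150; slope 49/110.358, offset 24.524.
AQI = 101 + 49/110.358·24.524 ≈ 111.89 ⇒ 112.
Sub-indices: PM10→254, CO→103, NO₂→94, PM2.5→112. Ranked high→low: 254, 112, 103, 94. Second-highest sub-index = 112.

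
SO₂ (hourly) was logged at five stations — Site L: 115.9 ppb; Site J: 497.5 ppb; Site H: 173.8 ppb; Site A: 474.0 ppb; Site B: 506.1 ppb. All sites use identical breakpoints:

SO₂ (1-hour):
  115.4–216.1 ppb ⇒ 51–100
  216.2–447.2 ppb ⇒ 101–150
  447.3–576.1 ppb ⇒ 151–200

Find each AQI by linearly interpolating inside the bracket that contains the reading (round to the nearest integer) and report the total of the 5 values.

634

Site L: 115.9 ∈ [115.4, 216.1] ↔ index [51, 100].
51 + (115.9−115.4)·(100−51)/(216.1−115.4) = 51 + 0.5·49/100.7 ≈ 51.24, so AQI = 51.
Site J: row 447.3–576.1 (AQI 151–200). (200−151)·(497.5−447.3)/(576.1−447.3) + 151 = 49·50.2/128.8 + 151 ≈ 170.10 → 170.
Site H: row 115.4–216.1 (AQI 51–100). (100−51)·(173.8−115.4)/(216.1−115.4) + 51 = 49·58.4/100.7 + 51 ≈ 79.42 → 79.
Site A 474.0: bracket 447.3–576.1 → index 151–200; slope 49/128.8, offset 26.7.
AQI = 151 + 49/128.8·26.7 ≈ 161.16 ⇒ 161.
Site B 506.1: bracket 447.3–576.1 → index 151–200; slope 49/128.8, offset 58.8.
AQI = 151 + 49/128.8·58.8 ≈ 173.37 ⇒ 173.
AQIs: Site L=51, Site J=170, Site H=79, Site A=161, Site B=173. Sum = 51 + 170 + 79 + 161 + 173 = 634.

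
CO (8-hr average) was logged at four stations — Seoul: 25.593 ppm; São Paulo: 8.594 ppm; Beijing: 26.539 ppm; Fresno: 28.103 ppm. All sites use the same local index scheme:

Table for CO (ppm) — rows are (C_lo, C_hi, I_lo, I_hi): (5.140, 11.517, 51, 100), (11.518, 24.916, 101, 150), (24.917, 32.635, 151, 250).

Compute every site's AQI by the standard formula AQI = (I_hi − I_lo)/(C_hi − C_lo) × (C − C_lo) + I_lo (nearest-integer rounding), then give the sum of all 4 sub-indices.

602

Seoul: 25.593 ∈ [24.917, 32.635] ↔ index [151, 250].
151 + (25.593−24.917)·(250−151)/(32.635−24.917) = 151 + 0.676·99/7.718 ≈ 159.67, so AQI = 160.
São Paulo 8.594: bracket 5.140–11.517 → index 51–100; slope 49/6.377, offset 3.454.
AQI = 51 + 49/6.377·3.454 ≈ 77.54 ⇒ 78.
Beijing 26.539: bracket 24.917–32.635 → index 151–250; slope 99/7.718, offset 1.622.
AQI = 151 + 99/7.718·1.622 ≈ 171.81 ⇒ 172.
Fresno: 28.103 ∈ [24.917, 32.635] ↔ index [151, 250].
151 + (28.103−24.917)·(250−151)/(32.635−24.917) = 151 + 3.186·99/7.718 ≈ 191.87, so AQI = 192.
AQIs: Seoul=160, São Paulo=78, Beijing=172, Fresno=192. Sum = 160 + 78 + 172 + 192 = 602.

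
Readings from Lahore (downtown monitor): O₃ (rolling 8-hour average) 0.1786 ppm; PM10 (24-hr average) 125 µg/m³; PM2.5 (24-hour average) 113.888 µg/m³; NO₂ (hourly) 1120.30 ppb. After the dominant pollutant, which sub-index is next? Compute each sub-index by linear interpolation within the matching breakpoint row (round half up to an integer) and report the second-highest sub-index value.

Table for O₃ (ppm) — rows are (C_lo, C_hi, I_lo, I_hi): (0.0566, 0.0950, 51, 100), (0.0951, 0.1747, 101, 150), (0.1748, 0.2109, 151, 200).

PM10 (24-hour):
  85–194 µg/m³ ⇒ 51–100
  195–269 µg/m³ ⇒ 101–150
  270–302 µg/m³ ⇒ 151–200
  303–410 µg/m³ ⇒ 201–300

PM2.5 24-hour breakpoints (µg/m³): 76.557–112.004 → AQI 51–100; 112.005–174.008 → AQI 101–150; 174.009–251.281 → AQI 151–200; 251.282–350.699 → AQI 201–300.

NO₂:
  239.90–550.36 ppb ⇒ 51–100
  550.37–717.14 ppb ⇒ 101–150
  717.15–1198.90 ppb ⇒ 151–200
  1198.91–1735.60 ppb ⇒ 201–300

156

O₃ 0.1786: bracket 0.1748–0.2109 → index 151–200; slope 49/0.0361, offset 0.0038.
AQI = 151 + 49/0.0361·0.0038 ≈ 156.16 ⇒ 156.
PM10: 125 lies in 85–194, so I_lo=51, I_hi=100, C_lo=85, C_hi=194.
(100−51)/(194−85) × (125−85) + 51 = 49/109 × 40 + 51 ≈ 68.98 → 69.
PM2.5: 113.888 ∈ [112.005, 174.008] ↔ index [101, 150].
101 + (113.888−112.005)·(150−101)/(174.008−112.005) = 101 + 1.883·49/62.003 ≈ 102.49, so AQI = 102.
NO₂: 1120.30 ∈ [717.15, 1198.90] ↔ index [151, 200].
151 + (1120.30−717.15)·(200−151)/(1198.90−717.15) = 151 + 403.15·49/481.75 ≈ 192.01, so AQI = 192.
Sub-indices: O₃→156, PM10→69, PM2.5→102, NO₂→192. Ranked high→low: 192, 156, 102, 69. Second-highest sub-index = 156.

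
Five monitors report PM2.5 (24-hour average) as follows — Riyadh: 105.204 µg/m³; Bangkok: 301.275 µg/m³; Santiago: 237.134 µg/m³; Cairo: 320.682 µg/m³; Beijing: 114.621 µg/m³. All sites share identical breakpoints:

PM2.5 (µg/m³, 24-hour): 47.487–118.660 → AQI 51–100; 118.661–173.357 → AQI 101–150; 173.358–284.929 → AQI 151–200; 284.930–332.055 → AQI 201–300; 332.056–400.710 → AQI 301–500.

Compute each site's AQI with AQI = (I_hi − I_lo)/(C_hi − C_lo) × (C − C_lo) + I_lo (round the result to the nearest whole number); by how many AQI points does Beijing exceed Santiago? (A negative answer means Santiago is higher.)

-82

Riyadh 105.204: bracket 47.487–118.660 → index 51–100; slope 49/71.173, offset 57.717.
AQI = 51 + 49/71.173·57.717 ≈ 90.74 ⇒ 91.
Bangkok 301.275: bracket 284.930–332.055 → index 201–300; slope 99/47.125, offset 16.345.
AQI = 201 + 99/47.125·16.345 ≈ 235.34 ⇒ 235.
Santiago: row 173.358–284.929 (AQI 151–200). (200−151)·(237.134−173.358)/(284.929−173.358) + 151 = 49·63.776/111.571 + 151 ≈ 179.01 → 179.
Cairo: 320.682 lies in 284.930–332.055, so I_lo=201, I_hi=300, C_lo=284.930, C_hi=332.055.
(300−201)/(332.055−284.930) × (320.682−284.930) + 201 = 99/47.125 × 35.752 + 201 ≈ 276.11 → 276.
Beijing 114.621: bracket 47.487–118.660 → index 51–100; slope 49/71.173, offset 67.134.
AQI = 51 + 49/71.173·67.134 ≈ 97.22 ⇒ 97.
AQIs: Riyadh=91, Bangkok=235, Santiago=179, Cairo=276, Beijing=97. Beijing (97) − Santiago (179) = -82.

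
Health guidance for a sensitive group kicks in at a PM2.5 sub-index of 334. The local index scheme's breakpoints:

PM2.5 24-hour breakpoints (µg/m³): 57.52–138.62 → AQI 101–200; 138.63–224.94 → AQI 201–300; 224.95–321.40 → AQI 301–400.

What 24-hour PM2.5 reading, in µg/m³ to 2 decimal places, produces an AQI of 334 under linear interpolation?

AQI 334 lies in the 301–400 band, which corresponds to 224.95–321.40 µg/m³.
C = 224.95 + (334−301)×(321.40−224.95)/(400−301) = 224.95 + 33×96.45/99 ≈ 257.1000 µg/m³ → 257.10 µg/m³ to 2 dp.

257.10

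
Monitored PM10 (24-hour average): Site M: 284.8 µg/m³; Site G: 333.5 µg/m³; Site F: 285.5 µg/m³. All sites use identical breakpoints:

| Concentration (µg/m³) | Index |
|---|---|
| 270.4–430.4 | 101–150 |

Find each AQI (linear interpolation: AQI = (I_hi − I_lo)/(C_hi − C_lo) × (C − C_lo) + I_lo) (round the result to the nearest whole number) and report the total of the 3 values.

Site M 284.8: bracket 270.4–430.4 → index 101–150; slope 49/160.0, offset 14.4.
AQI = 101 + 49/160.0·14.4 ≈ 105.41 ⇒ 105.
Site G: row 270.4–430.4 (AQI 101–150). (150−101)·(333.5−270.4)/(430.4−270.4) + 101 = 49·63.1/160.0 + 101 ≈ 120.32 → 120.
Site F: row 270.4–430.4 (AQI 101–150). (150−101)·(285.5−270.4)/(430.4−270.4) + 101 = 49·15.1/160.0 + 101 ≈ 105.62 → 106.
AQIs: Site M=105, Site G=120, Site F=106. Sum = 105 + 120 + 106 = 331.

331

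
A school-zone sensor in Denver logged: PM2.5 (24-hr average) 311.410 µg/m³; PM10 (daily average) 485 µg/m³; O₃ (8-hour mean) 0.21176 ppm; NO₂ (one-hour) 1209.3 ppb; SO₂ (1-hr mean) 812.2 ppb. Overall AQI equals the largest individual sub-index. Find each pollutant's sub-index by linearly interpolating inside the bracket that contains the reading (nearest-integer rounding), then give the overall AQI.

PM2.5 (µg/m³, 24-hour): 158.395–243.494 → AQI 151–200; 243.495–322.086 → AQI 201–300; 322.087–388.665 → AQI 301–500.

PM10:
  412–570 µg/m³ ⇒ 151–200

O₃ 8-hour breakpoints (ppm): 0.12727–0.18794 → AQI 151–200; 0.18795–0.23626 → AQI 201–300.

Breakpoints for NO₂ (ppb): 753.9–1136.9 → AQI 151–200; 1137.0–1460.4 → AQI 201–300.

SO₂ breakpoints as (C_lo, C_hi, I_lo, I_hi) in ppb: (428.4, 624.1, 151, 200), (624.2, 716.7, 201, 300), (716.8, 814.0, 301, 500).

PM2.5: row 243.495–322.086 (AQI 201–300). (300−201)·(311.410−243.495)/(322.086−243.495) + 201 = 99·67.915/78.591 + 201 ≈ 286.55 → 287.
PM10 485: bracket 412–570 → index 151–200; slope 49/158, offset 73.
AQI = 151 + 49/158·73 ≈ 173.64 ⇒ 174.
O₃: row 0.18795–0.23626 (AQI 201–300). (300−201)·(0.21176−0.18795)/(0.23626−0.18795) + 201 = 99·0.02381/0.04831 + 201 ≈ 249.79 → 250.
NO₂: 1209.3 lies in 1137.0–1460.4, so I_lo=201, I_hi=300, C_lo=1137.0, C_hi=1460.4.
(300−201)/(1460.4−1137.0) × (1209.3−1137.0) + 201 = 99/323.4 × 72.3 + 201 ≈ 223.13 → 223.
SO₂ 812.2: bracket 716.8–814.0 → index 301–500; slope 199/97.2, offset 95.4.
AQI = 301 + 199/97.2·95.4 ≈ 496.31 ⇒ 496.
Sub-indices: PM2.5→287, PM10→174, O₃→250, NO₂→223, SO₂→496. Overall AQI = max = 496; dominant pollutant is SO₂.
AQI 496: Hazardous.

496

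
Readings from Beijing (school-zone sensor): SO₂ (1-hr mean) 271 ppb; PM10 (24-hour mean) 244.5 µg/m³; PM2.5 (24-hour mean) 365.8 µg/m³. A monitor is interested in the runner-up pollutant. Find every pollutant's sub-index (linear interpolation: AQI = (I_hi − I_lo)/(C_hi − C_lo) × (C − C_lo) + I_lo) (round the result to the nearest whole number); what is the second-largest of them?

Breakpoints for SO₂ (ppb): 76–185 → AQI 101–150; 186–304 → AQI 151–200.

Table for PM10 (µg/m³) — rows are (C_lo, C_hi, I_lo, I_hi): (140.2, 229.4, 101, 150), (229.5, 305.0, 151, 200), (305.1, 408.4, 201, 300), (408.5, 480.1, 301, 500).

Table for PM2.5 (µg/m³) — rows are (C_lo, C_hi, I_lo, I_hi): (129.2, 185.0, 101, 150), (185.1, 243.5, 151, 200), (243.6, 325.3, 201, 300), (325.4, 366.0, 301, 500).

SO₂ 271: bracket 186–304 → index 151–200; slope 49/118, offset 85.
AQI = 151 + 49/118·85 ≈ 186.30 ⇒ 186.
PM10: 244.5 ∈ [229.5, 305.0] ↔ index [151, 200].
151 + (244.5−229.5)·(200−151)/(305.0−229.5) = 151 + 15.0·49/75.5 ≈ 160.74, so AQI = 161.
PM2.5: row 325.4–366.0 (AQI 301–500). (500−301)·(365.8−325.4)/(366.0−325.4) + 301 = 199·40.4/40.6 + 301 ≈ 499.02 → 499.
Sub-indices: SO₂→186, PM10→161, PM2.5→499. Ranked high→low: 499, 186, 161. Second-highest sub-index = 186.

186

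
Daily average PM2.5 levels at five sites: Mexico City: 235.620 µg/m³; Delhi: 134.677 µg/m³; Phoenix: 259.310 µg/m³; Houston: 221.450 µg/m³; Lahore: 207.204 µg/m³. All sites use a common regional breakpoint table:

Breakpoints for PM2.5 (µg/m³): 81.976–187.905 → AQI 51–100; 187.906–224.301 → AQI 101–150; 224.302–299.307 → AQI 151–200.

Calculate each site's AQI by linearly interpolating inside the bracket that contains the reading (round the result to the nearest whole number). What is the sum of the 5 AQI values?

680

Mexico City 235.620: bracket 224.302–299.307 → index 151–200; slope 49/75.005, offset 11.318.
AQI = 151 + 49/75.005·11.318 ≈ 158.39 ⇒ 158.
Delhi: row 81.976–187.905 (AQI 51–100). (100−51)·(134.677−81.976)/(187.905−81.976) + 51 = 49·52.701/105.929 + 51 ≈ 75.38 → 75.
Phoenix: 259.310 lies in 224.302–299.307, so I_lo=151, I_hi=200, C_lo=224.302, C_hi=299.307.
(200−151)/(299.307−224.302) × (259.310−224.302) + 151 = 49/75.005 × 35.008 + 151 ≈ 173.87 → 174.
Houston: row 187.906–224.301 (AQI 101–150). (150−101)·(221.450−187.906)/(224.301−187.906) + 101 = 49·33.544/36.395 + 101 ≈ 146.16 → 146.
Lahore 207.204: bracket 187.906–224.301 → index 101–150; slope 49/36.395, offset 19.298.
AQI = 101 + 49/36.395·19.298 ≈ 126.98 ⇒ 127.
AQIs: Mexico City=158, Delhi=75, Phoenix=174, Houston=146, Lahore=127. Sum = 158 + 75 + 174 + 146 + 127 = 680.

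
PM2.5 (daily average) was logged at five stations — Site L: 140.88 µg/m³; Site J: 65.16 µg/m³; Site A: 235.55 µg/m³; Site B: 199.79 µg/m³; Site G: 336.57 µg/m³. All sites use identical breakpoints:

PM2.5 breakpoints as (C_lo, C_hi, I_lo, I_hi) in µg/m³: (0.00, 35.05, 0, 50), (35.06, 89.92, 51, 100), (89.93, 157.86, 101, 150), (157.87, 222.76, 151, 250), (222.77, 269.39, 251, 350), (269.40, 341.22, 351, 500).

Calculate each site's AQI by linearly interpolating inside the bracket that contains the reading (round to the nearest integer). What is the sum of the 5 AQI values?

Site L: 140.88 lies in 89.93–157.86, so I_lo=101, I_hi=150, C_lo=89.93, C_hi=157.86.
(150−101)/(157.86−89.93) × (140.88−89.93) + 101 = 49/67.93 × 50.95 + 101 ≈ 137.75 → 138.
Site J: 65.16 ∈ [35.06, 89.92] ↔ index [51, 100].
51 + (65.16−35.06)·(100−51)/(89.92−35.06) = 51 + 30.10·49/54.86 ≈ 77.88, so AQI = 78.
Site A: 235.55 ∈ [222.77, 269.39] ↔ index [251, 350].
251 + (235.55−222.77)·(350−251)/(269.39−222.77) = 251 + 12.78·99/46.62 ≈ 278.14, so AQI = 278.
Site B: 199.79 ∈ [157.87, 222.76] ↔ index [151, 250].
151 + (199.79−157.87)·(250−151)/(222.76−157.87) = 151 + 41.92·99/64.89 ≈ 214.96, so AQI = 215.
Site G: row 269.40–341.22 (AQI 351–500). (500−351)·(336.57−269.40)/(341.22−269.40) + 351 = 149·67.17/71.82 + 351 ≈ 490.35 → 490.
AQIs: Site L=138, Site J=78, Site A=278, Site B=215, Site G=490. Sum = 138 + 78 + 278 + 215 + 490 = 1199.

1199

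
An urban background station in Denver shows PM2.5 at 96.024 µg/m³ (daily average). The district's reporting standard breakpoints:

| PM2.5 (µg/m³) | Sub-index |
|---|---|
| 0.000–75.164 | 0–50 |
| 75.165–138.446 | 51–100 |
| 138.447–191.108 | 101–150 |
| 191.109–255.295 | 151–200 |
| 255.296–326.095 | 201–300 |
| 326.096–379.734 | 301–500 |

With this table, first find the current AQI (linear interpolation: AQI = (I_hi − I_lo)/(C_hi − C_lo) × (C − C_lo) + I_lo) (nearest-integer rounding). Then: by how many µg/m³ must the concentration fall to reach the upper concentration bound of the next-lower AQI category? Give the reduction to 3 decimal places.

PM2.5 96.024: bracket 75.165–138.446 → index 51–100; slope 49/63.281, offset 20.859.
AQI = 51 + 49/63.281·20.859 ≈ 67.15 ⇒ 67.
Current AQI 67 is in the Moderate range (51–100). The next-lower category tops out at AQI 50, whose upper concentration bound is 75.164 µg/m³.
Reduction needed = 96.024 − 75.164 = 20.860 µg/m³.

20.860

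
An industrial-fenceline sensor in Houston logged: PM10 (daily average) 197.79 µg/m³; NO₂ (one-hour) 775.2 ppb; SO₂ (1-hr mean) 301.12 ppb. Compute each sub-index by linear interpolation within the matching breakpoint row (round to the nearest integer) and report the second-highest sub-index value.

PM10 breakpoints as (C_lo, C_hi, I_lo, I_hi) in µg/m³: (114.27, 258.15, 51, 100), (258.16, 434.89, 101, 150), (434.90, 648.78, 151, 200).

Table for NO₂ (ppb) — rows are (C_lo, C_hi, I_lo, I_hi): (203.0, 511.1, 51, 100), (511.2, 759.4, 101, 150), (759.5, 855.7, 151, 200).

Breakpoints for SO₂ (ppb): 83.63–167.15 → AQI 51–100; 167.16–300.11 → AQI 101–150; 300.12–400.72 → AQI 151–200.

PM10: 197.79 ∈ [114.27, 258.15] ↔ index [51, 100].
51 + (197.79−114.27)·(100−51)/(258.15−114.27) = 51 + 83.52·49/143.88 ≈ 79.44, so AQI = 79.
NO₂: row 759.5–855.7 (AQI 151–200). (200−151)·(775.2−759.5)/(855.7−759.5) + 151 = 49·15.7/96.2 + 151 ≈ 159.00 → 159.
SO₂: 301.12 lies in 300.12–400.72, so I_lo=151, I_hi=200, C_lo=300.12, C_hi=400.72.
(200−151)/(400.72−300.12) × (301.12−300.12) + 151 = 49/100.60 × 1.00 + 151 ≈ 151.49 → 151.
Sub-indices: PM10→79, NO₂→159, SO₂→151. Ranked high→low: 159, 151, 79. Second-highest sub-index = 151.

151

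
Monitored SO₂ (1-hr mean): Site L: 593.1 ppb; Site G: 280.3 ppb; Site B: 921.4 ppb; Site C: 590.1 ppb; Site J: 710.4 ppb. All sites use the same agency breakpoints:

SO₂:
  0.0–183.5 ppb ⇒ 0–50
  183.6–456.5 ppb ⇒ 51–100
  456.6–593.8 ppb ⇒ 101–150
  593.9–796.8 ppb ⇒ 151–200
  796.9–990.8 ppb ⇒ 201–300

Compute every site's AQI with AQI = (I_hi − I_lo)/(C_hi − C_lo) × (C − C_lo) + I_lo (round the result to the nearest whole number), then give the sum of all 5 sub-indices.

Site L 593.1: bracket 456.6–593.8 → index 101–150; slope 49/137.2, offset 136.5.
AQI = 101 + 49/137.2·136.5 ≈ 149.75 ⇒ 150.
Site G: 280.3 ∈ [183.6, 456.5] ↔ index [51, 100].
51 + (280.3−183.6)·(100−51)/(456.5−183.6) = 51 + 96.7·49/272.9 ≈ 68.36, so AQI = 68.
Site B 921.4: bracket 796.9–990.8 → index 201–300; slope 99/193.9, offset 124.5.
AQI = 201 + 99/193.9·124.5 ≈ 264.57 ⇒ 265.
Site C: 590.1 ∈ [456.6, 593.8] ↔ index [101, 150].
101 + (590.1−456.6)·(150−101)/(593.8−456.6) = 101 + 133.5·49/137.2 ≈ 148.68, so AQI = 149.
Site J: 710.4 ∈ [593.9, 796.8] ↔ index [151, 200].
151 + (710.4−593.9)·(200−151)/(796.8−593.9) = 151 + 116.5·49/202.9 ≈ 179.13, so AQI = 179.
AQIs: Site L=150, Site G=68, Site B=265, Site C=149, Site J=179. Sum = 150 + 68 + 265 + 149 + 179 = 811.

811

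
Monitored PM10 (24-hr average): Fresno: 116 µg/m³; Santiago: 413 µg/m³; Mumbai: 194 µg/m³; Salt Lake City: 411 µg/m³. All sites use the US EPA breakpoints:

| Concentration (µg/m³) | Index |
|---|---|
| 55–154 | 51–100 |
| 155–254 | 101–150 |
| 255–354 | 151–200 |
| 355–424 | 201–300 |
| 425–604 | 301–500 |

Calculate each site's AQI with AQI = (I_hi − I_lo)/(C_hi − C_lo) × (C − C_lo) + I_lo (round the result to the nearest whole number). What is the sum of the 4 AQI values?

Fresno: 116 ∈ [55, 154] ↔ index [51, 100].
51 + (116−55)·(100−51)/(154−55) = 51 + 61·49/99 ≈ 81.19, so AQI = 81.
Santiago: 413 ∈ [355, 424] ↔ index [201, 300].
201 + (413−355)·(300−201)/(424−355) = 201 + 58·99/69 ≈ 284.22, so AQI = 284.
Mumbai: 194 ∈ [155, 254] ↔ index [101, 150].
101 + (194−155)·(150−101)/(254−155) = 101 + 39·49/99 ≈ 120.30, so AQI = 120.
Salt Lake City: row 355–424 (AQI 201–300). (300−201)·(411−355)/(424−355) + 201 = 99·56/69 + 201 ≈ 281.35 → 281.
AQIs: Fresno=81, Santiago=284, Mumbai=120, Salt Lake City=281. Sum = 81 + 284 + 120 + 281 = 766.

766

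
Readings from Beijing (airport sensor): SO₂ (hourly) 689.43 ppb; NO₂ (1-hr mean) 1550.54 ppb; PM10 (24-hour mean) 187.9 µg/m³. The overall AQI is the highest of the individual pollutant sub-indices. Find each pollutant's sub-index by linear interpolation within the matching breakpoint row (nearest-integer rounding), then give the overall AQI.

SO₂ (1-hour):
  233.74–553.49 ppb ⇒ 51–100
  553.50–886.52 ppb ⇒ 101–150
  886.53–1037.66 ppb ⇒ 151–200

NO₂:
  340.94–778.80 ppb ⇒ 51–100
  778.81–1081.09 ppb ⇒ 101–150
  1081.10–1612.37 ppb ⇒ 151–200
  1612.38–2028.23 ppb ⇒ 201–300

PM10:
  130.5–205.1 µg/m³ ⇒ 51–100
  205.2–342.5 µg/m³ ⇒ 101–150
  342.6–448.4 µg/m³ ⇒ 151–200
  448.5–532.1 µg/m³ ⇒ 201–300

SO₂: 689.43 lies in 553.50–886.52, so I_lo=101, I_hi=150, C_lo=553.50, C_hi=886.52.
(150−101)/(886.52−553.50) × (689.43−553.50) + 101 = 49/333.02 × 135.93 + 101 ≈ 121.00 → 121.
NO₂ 1550.54: bracket 1081.10–1612.37 → index 151–200; slope 49/531.27, offset 469.44.
AQI = 151 + 49/531.27·469.44 ≈ 194.30 ⇒ 194.
PM10: 187.9 ∈ [130.5, 205.1] ↔ index [51, 100].
51 + (187.9−130.5)·(100−51)/(205.1−130.5) = 51 + 57.4·49/74.6 ≈ 88.70, so AQI = 89.
Sub-indices: SO₂→121, NO₂→194, PM10→89. Overall AQI = max = 194; dominant pollutant is NO₂.

194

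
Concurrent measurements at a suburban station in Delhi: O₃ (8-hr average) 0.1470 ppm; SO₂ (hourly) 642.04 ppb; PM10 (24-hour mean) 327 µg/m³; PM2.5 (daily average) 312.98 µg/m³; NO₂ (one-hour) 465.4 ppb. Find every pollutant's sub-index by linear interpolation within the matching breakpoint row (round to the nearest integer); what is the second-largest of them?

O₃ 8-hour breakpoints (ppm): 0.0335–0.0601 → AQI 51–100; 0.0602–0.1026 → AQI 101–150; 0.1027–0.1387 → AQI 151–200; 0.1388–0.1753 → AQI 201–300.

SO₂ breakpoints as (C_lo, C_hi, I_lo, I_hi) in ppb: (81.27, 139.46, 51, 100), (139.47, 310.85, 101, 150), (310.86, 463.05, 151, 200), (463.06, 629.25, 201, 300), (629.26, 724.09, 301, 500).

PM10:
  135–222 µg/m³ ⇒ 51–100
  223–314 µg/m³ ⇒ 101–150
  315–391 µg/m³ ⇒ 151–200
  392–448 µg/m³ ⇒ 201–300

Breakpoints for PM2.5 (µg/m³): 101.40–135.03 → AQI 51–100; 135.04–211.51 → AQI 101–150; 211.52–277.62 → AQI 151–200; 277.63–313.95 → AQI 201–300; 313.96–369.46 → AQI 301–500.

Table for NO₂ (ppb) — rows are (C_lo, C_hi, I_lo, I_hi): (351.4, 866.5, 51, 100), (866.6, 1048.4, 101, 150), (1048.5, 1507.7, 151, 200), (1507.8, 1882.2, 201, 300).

297

O₃: 0.1470 lies in 0.1388–0.1753, so I_lo=201, I_hi=300, C_lo=0.1388, C_hi=0.1753.
(300−201)/(0.1753−0.1388) × (0.1470−0.1388) + 201 = 99/0.0365 × 0.0082 + 201 ≈ 223.24 → 223.
SO₂: row 629.26–724.09 (AQI 301–500). (500−301)·(642.04−629.26)/(724.09−629.26) + 301 = 199·12.78/94.83 + 301 ≈ 327.82 → 328.
PM10: 327 ∈ [315, 391] ↔ index [151, 200].
151 + (327−315)·(200−151)/(391−315) = 151 + 12·49/76 ≈ 158.74, so AQI = 159.
PM2.5: 312.98 lies in 277.63–313.95, so I_lo=201, I_hi=300, C_lo=277.63, C_hi=313.95.
(300−201)/(313.95−277.63) × (312.98−277.63) + 201 = 99/36.32 × 35.35 + 201 ≈ 297.36 → 297.
NO₂: 465.4 ∈ [351.4, 866.5] ↔ index [51, 100].
51 + (465.4−351.4)·(100−51)/(866.5−351.4) = 51 + 114.0·49/515.1 ≈ 61.84, so AQI = 62.
Sub-indices: O₃→223, SO₂→328, PM10→159, PM2.5→297, NO₂→62. Ranked high→low: 328, 297, 223, 159, 62. Second-highest sub-index = 297.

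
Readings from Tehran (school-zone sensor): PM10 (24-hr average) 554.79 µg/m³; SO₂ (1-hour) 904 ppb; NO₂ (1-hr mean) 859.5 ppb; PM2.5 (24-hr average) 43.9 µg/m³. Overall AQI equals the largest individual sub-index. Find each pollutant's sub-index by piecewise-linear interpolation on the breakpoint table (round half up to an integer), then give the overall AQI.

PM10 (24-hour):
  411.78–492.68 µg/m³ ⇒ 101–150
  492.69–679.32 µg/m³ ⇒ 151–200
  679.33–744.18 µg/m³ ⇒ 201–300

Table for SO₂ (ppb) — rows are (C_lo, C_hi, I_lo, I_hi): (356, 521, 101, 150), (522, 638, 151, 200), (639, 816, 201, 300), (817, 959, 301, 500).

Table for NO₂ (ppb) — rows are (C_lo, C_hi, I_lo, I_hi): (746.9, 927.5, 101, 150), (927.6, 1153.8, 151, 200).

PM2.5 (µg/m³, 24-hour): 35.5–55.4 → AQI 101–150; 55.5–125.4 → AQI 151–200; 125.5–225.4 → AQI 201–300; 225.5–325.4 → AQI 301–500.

423

PM10 554.79: bracket 492.69–679.32 → index 151–200; slope 49/186.63, offset 62.10.
AQI = 151 + 49/186.63·62.10 ≈ 167.30 ⇒ 167.
SO₂: 904 ∈ [817, 959] ↔ index [301, 500].
301 + (904−817)·(500−301)/(959−817) = 301 + 87·199/142 ≈ 422.92, so AQI = 423.
NO₂ 859.5: bracket 746.9–927.5 → index 101–150; slope 49/180.6, offset 112.6.
AQI = 101 + 49/180.6·112.6 ≈ 131.55 ⇒ 132.
PM2.5: 43.9 lies in 35.5–55.4, so I_lo=101, I_hi=150, C_lo=35.5, C_hi=55.4.
(150−101)/(55.4−35.5) × (43.9−35.5) + 101 = 49/19.9 × 8.4 + 101 ≈ 121.68 → 122.
Sub-indices: PM10→167, SO₂→423, NO₂→132, PM2.5→122. Overall AQI = max = 423; dominant pollutant is SO₂.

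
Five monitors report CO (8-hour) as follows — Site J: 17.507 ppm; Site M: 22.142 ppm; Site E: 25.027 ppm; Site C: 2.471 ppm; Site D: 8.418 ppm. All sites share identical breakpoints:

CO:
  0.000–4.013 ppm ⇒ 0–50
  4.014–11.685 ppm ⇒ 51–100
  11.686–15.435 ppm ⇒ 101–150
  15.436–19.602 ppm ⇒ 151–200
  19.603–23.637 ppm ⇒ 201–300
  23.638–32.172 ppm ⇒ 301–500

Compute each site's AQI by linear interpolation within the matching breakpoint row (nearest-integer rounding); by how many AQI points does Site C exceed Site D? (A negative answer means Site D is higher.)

-48

Site J: 17.507 lies in 15.436–19.602, so I_lo=151, I_hi=200, C_lo=15.436, C_hi=19.602.
(200−151)/(19.602−15.436) × (17.507−15.436) + 151 = 49/4.166 × 2.071 + 151 ≈ 175.36 → 175.
Site M: 22.142 lies in 19.603–23.637, so I_lo=201, I_hi=300, C_lo=19.603, C_hi=23.637.
(300−201)/(23.637−19.603) × (22.142−19.603) + 201 = 99/4.034 × 2.539 + 201 ≈ 263.31 → 263.
Site E: 25.027 lies in 23.638–32.172, so I_lo=301, I_hi=500, C_lo=23.638, C_hi=32.172.
(500−301)/(32.172−23.638) × (25.027−23.638) + 301 = 199/8.534 × 1.389 + 301 ≈ 333.39 → 333.
Site C 2.471: bracket 0.000–4.013 → index 0–50; slope 50/4.013, offset 2.471.
AQI = 0 + 50/4.013·2.471 ≈ 30.79 ⇒ 31.
Site D: 8.418 lies in 4.014–11.685, so I_lo=51, I_hi=100, C_lo=4.014, C_hi=11.685.
(100−51)/(11.685−4.014) × (8.418−4.014) + 51 = 49/7.671 × 4.404 + 51 ≈ 79.13 → 79.
AQIs: Site J=175, Site M=263, Site E=333, Site C=31, Site D=79. Site C (31) − Site D (79) = -48.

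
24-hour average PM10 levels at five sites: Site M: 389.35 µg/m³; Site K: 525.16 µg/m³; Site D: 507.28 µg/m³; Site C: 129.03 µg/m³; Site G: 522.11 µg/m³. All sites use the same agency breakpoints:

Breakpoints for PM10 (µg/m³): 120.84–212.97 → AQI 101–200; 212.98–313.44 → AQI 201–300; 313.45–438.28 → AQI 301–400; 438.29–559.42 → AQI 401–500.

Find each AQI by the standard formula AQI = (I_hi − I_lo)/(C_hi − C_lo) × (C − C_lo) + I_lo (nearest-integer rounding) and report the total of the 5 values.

1870

Site M: row 313.45–438.28 (AQI 301–400). (400−301)·(389.35−313.45)/(438.28−313.45) + 301 = 99·75.90/124.83 + 301 ≈ 361.19 → 361.
Site K: 525.16 ∈ [438.29, 559.42] ↔ index [401, 500].
401 + (525.16−438.29)·(500−401)/(559.42−438.29) = 401 + 86.87·99/121.13 ≈ 472.00, so AQI = 472.
Site D: 507.28 lies in 438.29–559.42, so I_lo=401, I_hi=500, C_lo=438.29, C_hi=559.42.
(500−401)/(559.42−438.29) × (507.28−438.29) + 401 = 99/121.13 × 68.99 + 401 ≈ 457.39 → 457.
Site C: row 120.84–212.97 (AQI 101–200). (200−101)·(129.03−120.84)/(212.97−120.84) + 101 = 99·8.19/92.13 + 101 ≈ 109.80 → 110.
Site G: 522.11 lies in 438.29–559.42, so I_lo=401, I_hi=500, C_lo=438.29, C_hi=559.42.
(500−401)/(559.42−438.29) × (522.11−438.29) + 401 = 99/121.13 × 83.82 + 401 ≈ 469.51 → 470.
AQIs: Site M=361, Site K=472, Site D=457, Site C=110, Site G=470. Sum = 361 + 472 + 457 + 110 + 470 = 1870.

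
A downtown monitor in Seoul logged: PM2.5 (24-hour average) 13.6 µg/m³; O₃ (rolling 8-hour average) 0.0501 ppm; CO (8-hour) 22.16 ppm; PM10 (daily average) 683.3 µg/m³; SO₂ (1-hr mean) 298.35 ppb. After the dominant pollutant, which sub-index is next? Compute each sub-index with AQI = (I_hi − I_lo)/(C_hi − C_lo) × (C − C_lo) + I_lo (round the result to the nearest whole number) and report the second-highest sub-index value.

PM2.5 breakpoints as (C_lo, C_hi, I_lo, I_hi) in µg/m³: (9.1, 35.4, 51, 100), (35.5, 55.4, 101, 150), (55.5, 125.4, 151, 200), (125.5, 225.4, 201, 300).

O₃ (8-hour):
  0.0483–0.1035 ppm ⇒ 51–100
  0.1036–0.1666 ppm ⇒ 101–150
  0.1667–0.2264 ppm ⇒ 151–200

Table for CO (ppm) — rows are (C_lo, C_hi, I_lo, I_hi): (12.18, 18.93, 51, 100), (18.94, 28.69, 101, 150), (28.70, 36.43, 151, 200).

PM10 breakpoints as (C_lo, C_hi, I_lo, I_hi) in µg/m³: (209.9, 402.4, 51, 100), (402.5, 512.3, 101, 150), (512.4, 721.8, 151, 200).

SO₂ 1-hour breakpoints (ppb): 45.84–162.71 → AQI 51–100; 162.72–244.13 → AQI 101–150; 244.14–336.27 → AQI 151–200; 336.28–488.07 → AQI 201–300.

PM2.5 13.6: bracket 9.1–35.4 → index 51–100; slope 49/26.3, offset 4.5.
AQI = 51 + 49/26.3·4.5 ≈ 59.38 ⇒ 59.
O₃ 0.0501: bracket 0.0483–0.1035 → index 51–100; slope 49/0.0552, offset 0.0018.
AQI = 51 + 49/0.0552·0.0018 ≈ 52.60 ⇒ 53.
CO 22.16: bracket 18.94–28.69 → index 101–150; slope 49/9.75, offset 3.22.
AQI = 101 + 49/9.75·3.22 ≈ 117.18 ⇒ 117.
PM10: row 512.4–721.8 (AQI 151–200). (200−151)·(683.3−512.4)/(721.8−512.4) + 151 = 49·170.9/209.4 + 151 ≈ 190.99 → 191.
SO₂: row 244.14–336.27 (AQI 151–200). (200−151)·(298.35−244.14)/(336.27−244.14) + 151 = 49·54.21/92.13 + 151 ≈ 179.83 → 180.
Sub-indices: PM2.5→59, O₃→53, CO→117, PM10→191, SO₂→180. Ranked high→low: 191, 180, 117, 59, 53. Second-highest sub-index = 180.

180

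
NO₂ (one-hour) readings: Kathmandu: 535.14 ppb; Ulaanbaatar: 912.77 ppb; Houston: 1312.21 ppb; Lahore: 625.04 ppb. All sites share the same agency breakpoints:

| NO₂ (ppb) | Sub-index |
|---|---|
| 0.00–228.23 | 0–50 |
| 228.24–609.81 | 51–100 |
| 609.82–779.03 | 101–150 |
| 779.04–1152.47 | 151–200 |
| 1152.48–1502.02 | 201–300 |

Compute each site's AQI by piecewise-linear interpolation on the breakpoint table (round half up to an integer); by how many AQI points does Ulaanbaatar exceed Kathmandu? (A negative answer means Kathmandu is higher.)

79

Kathmandu: row 228.24–609.81 (AQI 51–100). (100−51)·(535.14−228.24)/(609.81−228.24) + 51 = 49·306.90/381.57 + 51 ≈ 90.41 → 90.
Ulaanbaatar: row 779.04–1152.47 (AQI 151–200). (200−151)·(912.77−779.04)/(1152.47−779.04) + 151 = 49·133.73/373.43 + 151 ≈ 168.55 → 169.
Houston: 1312.21 ∈ [1152.48, 1502.02] ↔ index [201, 300].
201 + (1312.21−1152.48)·(300−201)/(1502.02−1152.48) = 201 + 159.73·99/349.54 ≈ 246.24, so AQI = 246.
Lahore: 625.04 lies in 609.82–779.03, so I_lo=101, I_hi=150, C_lo=609.82, C_hi=779.03.
(150−101)/(779.03−609.82) × (625.04−609.82) + 101 = 49/169.21 × 15.22 + 101 ≈ 105.41 → 105.
AQIs: Kathmandu=90, Ulaanbaatar=169, Houston=246, Lahore=105. Ulaanbaatar (169) − Kathmandu (90) = 79.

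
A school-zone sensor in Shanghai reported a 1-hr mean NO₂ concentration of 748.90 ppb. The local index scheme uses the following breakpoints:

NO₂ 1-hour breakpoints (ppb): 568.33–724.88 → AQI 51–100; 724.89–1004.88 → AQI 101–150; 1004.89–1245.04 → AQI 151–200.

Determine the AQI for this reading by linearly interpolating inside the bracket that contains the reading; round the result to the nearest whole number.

NO₂: 748.90 lies in 724.89–1004.88, so I_lo=101, I_hi=150, C_lo=724.89, C_hi=1004.88.
(150−101)/(1004.88−724.89) × (748.90−724.89) + 101 = 49/279.99 × 24.01 + 101 ≈ 105.20 → 105.

105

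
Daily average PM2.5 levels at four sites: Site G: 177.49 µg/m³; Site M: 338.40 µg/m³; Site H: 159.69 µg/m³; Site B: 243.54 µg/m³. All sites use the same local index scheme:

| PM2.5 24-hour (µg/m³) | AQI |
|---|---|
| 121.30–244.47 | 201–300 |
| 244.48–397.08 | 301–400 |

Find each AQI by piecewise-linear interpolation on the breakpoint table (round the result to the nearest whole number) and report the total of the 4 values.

Site G: 177.49 lies in 121.30–244.47, so I_lo=201, I_hi=300, C_lo=121.30, C_hi=244.47.
(300−201)/(244.47−121.30) × (177.49−121.30) + 201 = 99/123.17 × 56.19 + 201 ≈ 246.16 → 246.
Site M: 338.40 lies in 244.48–397.08, so I_lo=301, I_hi=400, C_lo=244.48, C_hi=397.08.
(400−301)/(397.08−244.48) × (338.40−244.48) + 301 = 99/152.60 × 93.92 + 301 ≈ 361.93 → 362.
Site H: row 121.30–244.47 (AQI 201–300). (300−201)·(159.69−121.30)/(244.47−121.30) + 201 = 99·38.39/123.17 + 201 ≈ 231.86 → 232.
Site B: 243.54 ∈ [121.30, 244.47] ↔ index [201, 300].
201 + (243.54−121.30)·(300−201)/(244.47−121.30) = 201 + 122.24·99/123.17 ≈ 299.25, so AQI = 299.
AQIs: Site G=246, Site M=362, Site H=232, Site B=299. Sum = 246 + 362 + 232 + 299 = 1139.

1139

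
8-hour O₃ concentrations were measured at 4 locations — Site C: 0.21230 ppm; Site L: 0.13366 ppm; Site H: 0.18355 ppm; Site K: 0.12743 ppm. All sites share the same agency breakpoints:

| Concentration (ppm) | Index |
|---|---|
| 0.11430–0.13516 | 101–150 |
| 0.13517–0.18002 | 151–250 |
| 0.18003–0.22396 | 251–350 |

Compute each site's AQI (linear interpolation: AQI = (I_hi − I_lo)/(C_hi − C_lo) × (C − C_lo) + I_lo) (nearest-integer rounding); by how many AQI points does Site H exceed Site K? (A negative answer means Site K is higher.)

Site C 0.21230: bracket 0.18003–0.22396 → index 251–350; slope 99/0.04393, offset 0.03227.
AQI = 251 + 99/0.04393·0.03227 ≈ 323.72 ⇒ 324.
Site L: row 0.11430–0.13516 (AQI 101–150). (150−101)·(0.13366−0.11430)/(0.13516−0.11430) + 101 = 49·0.01936/0.02086 + 101 ≈ 146.48 → 146.
Site H 0.18355: bracket 0.18003–0.22396 → index 251–350; slope 99/0.04393, offset 0.00352.
AQI = 251 + 99/0.04393·0.00352 ≈ 258.93 ⇒ 259.
Site K: 0.12743 ∈ [0.11430, 0.13516] ↔ index [101, 150].
101 + (0.12743−0.11430)·(150−101)/(0.13516−0.11430) = 101 + 0.01313·49/0.02086 ≈ 131.84, so AQI = 132.
AQIs: Site C=324, Site L=146, Site H=259, Site K=132. Site H (259) − Site K (132) = 127.

127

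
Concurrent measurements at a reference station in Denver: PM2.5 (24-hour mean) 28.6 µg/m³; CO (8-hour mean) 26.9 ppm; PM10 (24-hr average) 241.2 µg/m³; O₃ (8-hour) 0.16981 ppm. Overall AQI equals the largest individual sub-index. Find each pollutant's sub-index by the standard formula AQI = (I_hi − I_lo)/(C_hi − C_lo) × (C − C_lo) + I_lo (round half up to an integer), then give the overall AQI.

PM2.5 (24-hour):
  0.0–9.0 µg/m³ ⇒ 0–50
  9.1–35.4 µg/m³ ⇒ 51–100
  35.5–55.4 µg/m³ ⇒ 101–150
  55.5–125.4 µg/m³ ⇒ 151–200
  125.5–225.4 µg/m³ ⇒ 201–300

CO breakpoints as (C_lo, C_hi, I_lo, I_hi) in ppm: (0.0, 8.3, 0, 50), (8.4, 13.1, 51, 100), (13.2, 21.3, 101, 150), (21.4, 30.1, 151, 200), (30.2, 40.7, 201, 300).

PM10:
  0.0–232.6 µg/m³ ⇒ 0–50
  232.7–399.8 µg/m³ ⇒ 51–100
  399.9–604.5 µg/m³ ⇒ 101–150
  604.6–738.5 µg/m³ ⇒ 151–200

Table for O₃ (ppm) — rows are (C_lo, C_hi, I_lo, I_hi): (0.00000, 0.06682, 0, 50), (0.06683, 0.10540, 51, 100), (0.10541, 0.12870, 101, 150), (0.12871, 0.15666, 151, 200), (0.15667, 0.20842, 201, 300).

226

PM2.5: 28.6 lies in 9.1–35.4, so I_lo=51, I_hi=100, C_lo=9.1, C_hi=35.4.
(100−51)/(35.4−9.1) × (28.6−9.1) + 51 = 49/26.3 × 19.5 + 51 ≈ 87.33 → 87.
CO: 26.9 lies in 21.4–30.1, so I_lo=151, I_hi=200, C_lo=21.4, C_hi=30.1.
(200−151)/(30.1−21.4) × (26.9−21.4) + 151 = 49/8.7 × 5.5 + 151 ≈ 181.98 → 182.
PM10 241.2: bracket 232.7–399.8 → index 51–100; slope 49/167.1, offset 8.5.
AQI = 51 + 49/167.1·8.5 ≈ 53.49 ⇒ 53.
O₃ 0.16981: bracket 0.15667–0.20842 → index 201–300; slope 99/0.05175, offset 0.01314.
AQI = 201 + 99/0.05175·0.01314 ≈ 226.14 ⇒ 226.
Sub-indices: PM2.5→87, CO→182, PM10→53, O₃→226. Overall AQI = max = 226; dominant pollutant is O₃.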